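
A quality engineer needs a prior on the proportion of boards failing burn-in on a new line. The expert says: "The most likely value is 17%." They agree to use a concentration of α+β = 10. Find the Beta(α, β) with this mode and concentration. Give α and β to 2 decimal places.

For α,β > 1 the Beta mode is (α−1)/(α+β−2). With α+β = 10, the mode is (α−1)/8.
Set (α−1)/8 = 0.17 → α = 1 + 0.17·8 = 2.36.
β = 10 − α = 7.64.

α = 2.36, β = 7.64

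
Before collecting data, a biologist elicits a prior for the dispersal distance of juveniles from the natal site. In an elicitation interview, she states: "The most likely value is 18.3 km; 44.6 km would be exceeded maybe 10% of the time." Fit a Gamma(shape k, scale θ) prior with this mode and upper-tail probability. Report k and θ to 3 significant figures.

Gamma(k,θ) with k>1 has mode (k−1)θ, so θ = 18.3/(k−1).
Need P(X < 44.6) = 0.9 with θ tied to k this way. Start at k = 2, θ = 18.3: P(X<44.6) ≈ 0.700.
Too low — raise k to concentrate. Iterating converges to k ≈ 3.42.
Then θ = 18.3/(3.42−1) ≈ 7.56.

k ≈ 3.42, θ ≈ 7.56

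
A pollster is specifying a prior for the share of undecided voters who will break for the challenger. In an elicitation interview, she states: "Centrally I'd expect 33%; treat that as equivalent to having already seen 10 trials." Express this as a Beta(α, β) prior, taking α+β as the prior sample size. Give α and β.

α = 3.3, β = 6.7

Under the effective-sample-size interpretation, Beta(α, β) has prior mean α/(α+β) and prior sample size α+β.
So α+β = 10 and α/(α+β) = 0.33, giving α = 0.33·10 = 3.3 and β = 10 − 3.3 = 6.7.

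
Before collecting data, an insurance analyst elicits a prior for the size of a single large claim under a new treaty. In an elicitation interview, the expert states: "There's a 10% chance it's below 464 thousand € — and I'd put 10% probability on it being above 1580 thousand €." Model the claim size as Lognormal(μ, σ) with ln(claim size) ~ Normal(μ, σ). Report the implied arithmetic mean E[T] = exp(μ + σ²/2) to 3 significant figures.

E[T] ≈ 960 thousand €

If T ~ Lognormal(μ,σ) then ln T ~ Normal(μ,σ), so the p-quantile of ln T is μ + z_p·σ.
ln(464) = 6.14 and ln(1580) = 7.365; z_{0.1} = -1.282, z_{0.9} = 1.282.
σ = (7.365 − 6.14)/(1.282 − (-1.282)) = 0.478.
μ = 6.14 − (-1.282)·0.478 = 6.753.
E[T] = exp(μ + σ²/2) = exp(6.753 + 0.1143) = 960 thousand €.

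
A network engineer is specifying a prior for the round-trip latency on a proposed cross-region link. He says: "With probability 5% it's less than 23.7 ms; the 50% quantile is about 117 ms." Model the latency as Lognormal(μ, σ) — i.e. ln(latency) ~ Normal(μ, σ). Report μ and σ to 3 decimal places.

If T ~ Lognormal(μ,σ) then ln T ~ Normal(μ,σ), so the p-quantile of ln T is μ + z_p·σ.
ln(23.7) = 3.165 and ln(117) = 4.762; z_{0.05} = -1.645, z_{0.5} = 0.
σ = (4.762 − 3.165)/(0 − (-1.645)) = 0.971.
μ = 3.165 − (-1.645)·0.971 = 4.762.

μ ≈ 4.762, σ ≈ 0.971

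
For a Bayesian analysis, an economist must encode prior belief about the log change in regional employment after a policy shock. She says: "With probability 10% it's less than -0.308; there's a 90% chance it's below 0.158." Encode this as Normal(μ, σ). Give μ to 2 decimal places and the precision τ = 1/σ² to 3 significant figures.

For Normal(μ,σ), the p-quantile is μ + z_p·σ. Here z_{0.1} = -1.282, z_{0.9} = 1.282.
So -0.308 = μ − 1.282σ and 0.158 = μ + 1.282σ.
Subtracting: σ = (0.158 − -0.308)/(1.282 − (-1.282)) = 0.18.
Then μ = -0.308 − (-1.282)·0.18 = -0.08.
Precision τ = 1/σ² = 1/0.1818² = 30.3.

μ = -0.08, τ = 30.3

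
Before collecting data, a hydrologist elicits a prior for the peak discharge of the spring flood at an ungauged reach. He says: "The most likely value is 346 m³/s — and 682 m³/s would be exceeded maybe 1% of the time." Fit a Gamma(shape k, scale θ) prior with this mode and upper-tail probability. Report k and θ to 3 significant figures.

Gamma(k,θ) with k>1 has mode (k−1)θ, so θ = 346/(k−1).
Need P(X < 682) = 0.99 with θ tied to k this way. Start at k = 2, θ = 346: P(X<682) ≈ 0.586.
Too low — raise k to concentrate. Iterating converges to k ≈ 11.7.
Then θ = 346/(11.7−1) ≈ 32.4.

k ≈ 11.7, θ ≈ 32.4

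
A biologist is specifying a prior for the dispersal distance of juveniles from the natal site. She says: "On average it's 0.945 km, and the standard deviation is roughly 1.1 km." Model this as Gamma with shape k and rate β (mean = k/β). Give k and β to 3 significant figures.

k ≈ 0.738, β ≈ 0.781

For Gamma(k, rate β): mean = k/β, variance = k/β², so CV = 1/√k.
CV = SD/mean = 1.1/0.945 = 1.164, hence k = 1/CV² = 0.738.
Then β = k/mean = 0.738/0.945 = 0.781.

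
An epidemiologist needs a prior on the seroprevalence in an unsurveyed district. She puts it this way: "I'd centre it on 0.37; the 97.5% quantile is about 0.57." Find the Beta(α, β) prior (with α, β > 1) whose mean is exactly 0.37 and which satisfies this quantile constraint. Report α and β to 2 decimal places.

With mean 0.37 fixed, write α = 0.37s, β = 0.63s where s = α+β.
Need P(θ < 0.57) = 0.975 under Beta(0.37s, 0.63s). Normal approximation: (q−m)/√(m(1−m)/s) ≈ z_{0.975} = 1.96, so s ≈ 0.37·0.63·(1.96)²/(0.57−0.37)² = 22.4.
At s = 22.4: P(θ<0.57) ≈ 0.972. Adjusting to match 0.975 gives s ≈ 23.40.
So α = 0.37·23.40 ≈ 8.66, β = 0.63·23.40 ≈ 14.74.

α ≈ 8.66, β ≈ 14.74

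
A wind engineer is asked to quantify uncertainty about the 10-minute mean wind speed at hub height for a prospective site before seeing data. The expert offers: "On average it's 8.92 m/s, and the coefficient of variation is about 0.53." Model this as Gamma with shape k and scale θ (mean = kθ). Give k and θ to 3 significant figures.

k ≈ 3.56, θ ≈ 2.51

For Gamma(k, scale θ): mean = kθ, variance = kθ², so CV = 1/√k.
CV = 0.53, hence k = 1/CV² = 3.56.
Then θ = mean/k = 8.92/3.56 = 2.51.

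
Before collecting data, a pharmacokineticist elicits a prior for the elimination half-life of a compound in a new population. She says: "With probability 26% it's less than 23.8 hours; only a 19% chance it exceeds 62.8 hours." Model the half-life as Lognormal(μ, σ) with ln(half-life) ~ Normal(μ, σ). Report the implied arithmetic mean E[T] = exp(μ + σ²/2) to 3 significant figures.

E[T] ≈ 44 hours

If T ~ Lognormal(μ,σ) then ln T ~ Normal(μ,σ), so the p-quantile of ln T is μ + z_p·σ.
ln(23.8) = 3.17 and ln(62.8) = 4.14; z_{0.26} = -0.6433, z_{0.81} = 0.8779.
σ = (4.14 − 3.17)/(0.8779 − (-0.6433)) = 0.638.
μ = 3.17 − (-0.6433)·0.638 = 3.580.
E[T] = exp(μ + σ²/2) = exp(3.580 + 0.2034) = 44 hours.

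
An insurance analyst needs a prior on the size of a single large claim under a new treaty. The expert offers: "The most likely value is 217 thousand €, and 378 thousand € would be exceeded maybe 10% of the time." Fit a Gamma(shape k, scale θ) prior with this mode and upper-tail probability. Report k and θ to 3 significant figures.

k ≈ 7.16, θ ≈ 35.2

Gamma(k,θ) with k>1 has mode (k−1)θ, so θ = 217/(k−1).
Need P(X < 378) = 0.9 with θ tied to k this way. Start at k = 2, θ = 217: P(X<378) ≈ 0.520.
Too low — raise k to concentrate. Iterating converges to k ≈ 7.16.
Then θ = 217/(7.16−1) ≈ 35.2.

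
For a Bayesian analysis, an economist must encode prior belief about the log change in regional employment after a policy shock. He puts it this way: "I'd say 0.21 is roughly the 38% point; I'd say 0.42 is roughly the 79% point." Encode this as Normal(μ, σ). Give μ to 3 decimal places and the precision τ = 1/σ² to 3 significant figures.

For Normal(μ,σ), the p-quantile is μ + z_p·σ. Here z_{0.38} = -0.3055, z_{0.79} = 0.8064.
So 0.21 = μ − 0.3055σ and 0.42 = μ + 0.8064σ.
Subtracting: σ = (0.42 − 0.21)/(0.8064 − (-0.3055)) = 0.189.
Then μ = 0.21 − (-0.3055)·0.189 = 0.268.
Precision τ = 1/σ² = 1/0.1889² = 28.

μ = 0.268, τ = 28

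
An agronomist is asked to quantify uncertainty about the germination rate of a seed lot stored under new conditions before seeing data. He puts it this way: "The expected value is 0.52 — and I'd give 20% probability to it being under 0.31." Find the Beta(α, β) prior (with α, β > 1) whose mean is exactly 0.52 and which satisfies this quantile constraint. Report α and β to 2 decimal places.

α ≈ 2.12, β ≈ 1.96

With mean 0.52 fixed, write α = 0.52s, β = 0.48s where s = α+β.
Need P(θ < 0.31) = 0.2 under Beta(0.52s, 0.48s). Normal approximation: (q−m)/√(m(1−m)/s) ≈ z_{0.2} = -0.842, so s ≈ 0.52·0.48·(-0.842)²/(0.31−0.52)² = 4.0.
At s = 4.0: P(θ<0.31) ≈ 0.202. Adjusting to match 0.2 gives s ≈ 4.08.
So α = 0.52·4.08 ≈ 2.12, β = 0.48·4.08 ≈ 1.96.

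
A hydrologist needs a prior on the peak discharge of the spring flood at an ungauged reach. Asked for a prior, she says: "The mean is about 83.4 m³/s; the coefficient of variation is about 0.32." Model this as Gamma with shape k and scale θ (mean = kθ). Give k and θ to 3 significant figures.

k ≈ 9.77, θ ≈ 8.54

For Gamma(k, scale θ): mean = kθ, variance = kθ², so CV = 1/√k.
CV = 0.32, hence k = 1/CV² = 9.77.
Then θ = mean/k = 83.4/9.77 = 8.54.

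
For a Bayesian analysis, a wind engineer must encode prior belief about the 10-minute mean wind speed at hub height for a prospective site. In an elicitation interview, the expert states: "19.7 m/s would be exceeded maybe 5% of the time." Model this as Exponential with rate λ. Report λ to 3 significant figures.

λ ≈ 0.152

P(T > 19.7) = e^(−λ·19.7) = 0.05, so λ = −ln(0.05)/19.7 = 0.152.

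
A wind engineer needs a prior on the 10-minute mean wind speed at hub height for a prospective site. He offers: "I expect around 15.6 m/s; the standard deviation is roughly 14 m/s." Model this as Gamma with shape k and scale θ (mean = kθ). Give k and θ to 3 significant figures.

For Gamma(k, scale θ): mean = kθ, variance = kθ², so CV = 1/√k.
CV = SD/mean = 14/15.6 = 0.8974, hence k = 1/CV² = 1.24.
Then θ = mean/k = 15.6/1.24 = 12.6.

k ≈ 1.24, θ ≈ 12.6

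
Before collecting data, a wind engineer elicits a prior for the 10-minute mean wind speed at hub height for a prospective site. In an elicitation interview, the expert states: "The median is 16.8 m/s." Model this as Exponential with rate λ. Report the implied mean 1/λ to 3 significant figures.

Exponential median = ln 2 / λ, so λ = ln 2 / 16.8 = 0.0413.
Mean = 1/λ = 24.2 m/s.

mean ≈ 24.2 m/s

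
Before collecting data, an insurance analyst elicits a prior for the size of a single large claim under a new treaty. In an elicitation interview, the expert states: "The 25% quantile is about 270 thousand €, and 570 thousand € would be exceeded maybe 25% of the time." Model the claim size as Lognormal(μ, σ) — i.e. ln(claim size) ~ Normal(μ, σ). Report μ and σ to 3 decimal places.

μ ≈ 5.972, σ ≈ 0.554

If T ~ Lognormal(μ,σ) then ln T ~ Normal(μ,σ), so the p-quantile of ln T is μ + z_p·σ.
ln(270) = 5.598 and ln(570) = 6.346; z_{0.25} = -0.6745, z_{0.75} = 0.6745.
σ = (6.346 − 5.598)/(0.6745 − (-0.6745)) = 0.554.
μ = 5.598 − (-0.6745)·0.554 = 5.972.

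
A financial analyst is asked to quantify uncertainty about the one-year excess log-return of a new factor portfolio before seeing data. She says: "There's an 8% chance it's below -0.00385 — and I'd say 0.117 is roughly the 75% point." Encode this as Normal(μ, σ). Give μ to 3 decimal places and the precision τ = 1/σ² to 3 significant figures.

For Normal(μ,σ), the p-quantile is μ + z_p·σ. Here z_{0.08} = -1.405, z_{0.75} = 0.6745.
So -0.00385 = μ − 1.405σ and 0.117 = μ + 0.6745σ.
Subtracting: σ = (0.117 − -0.00385)/(0.6745 − (-1.405)) = 0.058.
Then μ = -0.00385 − (-1.405)·0.058 = 0.078.
Precision τ = 1/σ² = 1/0.05811² = 296.

μ = 0.078, τ = 296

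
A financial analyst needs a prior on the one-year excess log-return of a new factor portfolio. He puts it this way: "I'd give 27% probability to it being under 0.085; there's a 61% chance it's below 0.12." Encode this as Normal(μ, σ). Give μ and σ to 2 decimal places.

The p-quantile of Normal(μ,σ) is μ + z_p·σ, with z_{0.27} = -0.6128 and z_{0.61} = 0.2793.
Eliminate σ: μ = (z₂·x₁ − z₁·x₂)/(z₂ − z₁) = (0.2793·0.085 − (-0.6128)·0.12)/0.8921 = 0.11.
Then σ = (x₂ − x₁)/(z₂ − z₁) = (0.12 − 0.085)/0.8921 = 0.04.

μ = 0.11, σ = 0.04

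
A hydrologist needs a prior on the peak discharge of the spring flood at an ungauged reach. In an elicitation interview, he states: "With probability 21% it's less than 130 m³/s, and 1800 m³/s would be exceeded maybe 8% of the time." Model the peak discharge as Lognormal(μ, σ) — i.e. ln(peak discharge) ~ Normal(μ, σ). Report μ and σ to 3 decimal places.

μ ≈ 5.826, σ ≈ 1.188

If T ~ Lognormal(μ,σ) then ln T ~ Normal(μ,σ), so the p-quantile of ln T is μ + z_p·σ.
ln(130) = 4.868 and ln(1800) = 7.496; z_{0.21} = -0.8064, z_{0.92} = 1.405.
σ = (7.496 − 4.868)/(1.405 − (-0.8064)) = 1.188.
μ = 4.868 − (-0.8064)·1.188 = 5.826.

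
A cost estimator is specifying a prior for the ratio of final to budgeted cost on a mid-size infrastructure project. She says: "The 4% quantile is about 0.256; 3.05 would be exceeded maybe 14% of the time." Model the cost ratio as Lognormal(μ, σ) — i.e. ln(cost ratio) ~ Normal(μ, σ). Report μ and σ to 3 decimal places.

If T ~ Lognormal(μ,σ) then ln T ~ Normal(μ,σ), so the p-quantile of ln T is μ + z_p·σ.
ln(0.256) = -1.363 and ln(3.05) = 1.115; z_{0.04} = -1.751, z_{0.86} = 1.08.
σ = (1.115 − -1.363)/(1.08 − (-1.751)) = 0.875.
μ = -1.363 − (-1.751)·0.875 = 0.170.

μ ≈ 0.170, σ ≈ 0.875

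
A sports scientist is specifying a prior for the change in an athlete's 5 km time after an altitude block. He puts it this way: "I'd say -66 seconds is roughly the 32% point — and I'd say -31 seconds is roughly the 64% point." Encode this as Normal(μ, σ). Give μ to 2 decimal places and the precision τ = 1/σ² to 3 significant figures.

The p-quantile of Normal(μ,σ) is μ + z_p·σ, with z_{0.32} = -0.4677 and z_{0.64} = 0.3585.
Eliminate σ: μ = (z₂·x₁ − z₁·x₂)/(z₂ − z₁) = (0.3585·-66 − (-0.4677)·-31)/0.8262 = -46.19.
Then σ = (x₂ − x₁)/(z₂ − z₁) = (-31 − -66)/0.8262 = 42.36.
Precision τ = 1/σ² = 1/42.36² = 0.000557.

μ = -46.19, τ = 0.000557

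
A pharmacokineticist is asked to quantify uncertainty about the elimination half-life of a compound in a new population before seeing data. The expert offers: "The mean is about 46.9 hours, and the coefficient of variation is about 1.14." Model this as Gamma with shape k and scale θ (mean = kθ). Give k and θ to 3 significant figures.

k ≈ 0.769, θ ≈ 61

For Gamma(k, scale θ): mean = kθ, variance = kθ², so CV = 1/√k.
CV = 1.14, hence k = 1/CV² = 0.769.
Then θ = mean/k = 46.9/0.769 = 61.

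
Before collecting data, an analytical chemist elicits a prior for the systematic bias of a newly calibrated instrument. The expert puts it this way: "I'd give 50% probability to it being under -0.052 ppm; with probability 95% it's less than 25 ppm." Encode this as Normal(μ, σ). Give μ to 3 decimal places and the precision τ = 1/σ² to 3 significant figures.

μ = -0.052, τ = 0.00431

The p-quantile of Normal(μ,σ) is μ + z_p·σ, with z_{0.5} = 0 and z_{0.95} = 1.645.
Eliminate σ: μ = (z₂·x₁ − z₁·x₂)/(z₂ − z₁) = (1.645·-0.052 − (0)·25)/1.645 = -0.052.
Then σ = (x₂ − x₁)/(z₂ − z₁) = (25 − -0.052)/1.645 = 15.231.
Precision τ = 1/σ² = 1/15.23² = 0.00431.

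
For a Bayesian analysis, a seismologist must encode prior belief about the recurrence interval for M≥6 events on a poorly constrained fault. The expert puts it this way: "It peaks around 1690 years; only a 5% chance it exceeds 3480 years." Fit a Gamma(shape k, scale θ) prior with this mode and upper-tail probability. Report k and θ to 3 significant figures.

k ≈ 6.3, θ ≈ 319

Gamma(k,θ) with k>1 has mode (k−1)θ, so θ = 1690/(k−1).
Need P(X < 3480) = 0.95 with θ tied to k this way. Start at k = 2, θ = 1690: P(X<3480) ≈ 0.610.
Too low — raise k to concentrate. Iterating converges to k ≈ 6.3.
Then θ = 1690/(6.3−1) ≈ 319.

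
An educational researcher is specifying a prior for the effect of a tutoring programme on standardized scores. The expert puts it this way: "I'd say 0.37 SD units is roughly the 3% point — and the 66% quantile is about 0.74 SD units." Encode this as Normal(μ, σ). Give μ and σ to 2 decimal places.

The p-quantile of Normal(μ,σ) is μ + z_p·σ, with z_{0.03} = -1.881 and z_{0.66} = 0.4125.
Eliminate σ: μ = (z₂·x₁ − z₁·x₂)/(z₂ − z₁) = (0.4125·0.37 − (-1.881)·0.74)/2.293 = 0.67.
Then σ = (x₂ − x₁)/(z₂ − z₁) = (0.74 − 0.37)/2.293 = 0.16.

μ = 0.67, σ = 0.16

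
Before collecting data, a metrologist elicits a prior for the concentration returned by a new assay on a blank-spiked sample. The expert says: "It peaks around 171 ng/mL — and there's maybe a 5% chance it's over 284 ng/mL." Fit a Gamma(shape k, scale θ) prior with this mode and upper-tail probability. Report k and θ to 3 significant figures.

k ≈ 11.9, θ ≈ 15.8

Gamma(k,θ) with k>1 has mode (k−1)θ, so θ = 171/(k−1).
Need P(X < 284) = 0.95 with θ tied to k this way. Start at k = 2, θ = 171: P(X<284) ≈ 0.494.
Too low — raise k to concentrate. Iterating converges to k ≈ 11.9.
Then θ = 171/(11.9−1) ≈ 15.8.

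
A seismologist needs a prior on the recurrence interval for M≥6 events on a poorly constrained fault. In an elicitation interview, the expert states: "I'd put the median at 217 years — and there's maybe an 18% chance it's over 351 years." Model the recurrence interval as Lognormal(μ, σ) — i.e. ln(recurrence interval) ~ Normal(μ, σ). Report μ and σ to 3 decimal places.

μ ≈ 5.380, σ ≈ 0.525

If T ~ Lognormal(μ,σ) then ln T ~ Normal(μ,σ), so the p-quantile of ln T is μ + z_p·σ.
ln(217) = 5.38 and ln(351) = 5.861; z_{0.5} = 0, z_{0.82} = 0.9154.
σ = (5.861 − 5.38)/(0.9154 − (0)) = 0.525.
μ = 5.38 − (0)·0.525 = 5.380.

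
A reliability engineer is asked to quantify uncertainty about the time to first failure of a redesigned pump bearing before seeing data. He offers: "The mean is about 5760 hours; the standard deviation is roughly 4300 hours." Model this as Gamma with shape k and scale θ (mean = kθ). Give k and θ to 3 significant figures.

k ≈ 1.79, θ ≈ 3210

For Gamma(k, scale θ): mean = kθ, variance = kθ², so CV = 1/√k.
CV = SD/mean = 4300/5760 = 0.7465, hence k = 1/CV² = 1.79.
Then θ = mean/k = 5760/1.79 = 3210.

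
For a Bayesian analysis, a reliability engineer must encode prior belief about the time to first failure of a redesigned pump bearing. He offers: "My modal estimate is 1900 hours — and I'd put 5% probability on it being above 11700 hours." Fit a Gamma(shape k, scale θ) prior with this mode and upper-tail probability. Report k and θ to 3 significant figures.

Gamma(k,θ) with k>1 has mode (k−1)θ, so θ = 1900/(k−1).
Need P(X < 11700) = 0.95 with θ tied to k this way. Start at k = 2, θ = 1900: P(X<11700) ≈ 0.985.
Too high — lower k to spread out. Iterating converges to k ≈ 1.69.
Then θ = 1900/(1.69−1) ≈ 2770.

k ≈ 1.69, θ ≈ 2770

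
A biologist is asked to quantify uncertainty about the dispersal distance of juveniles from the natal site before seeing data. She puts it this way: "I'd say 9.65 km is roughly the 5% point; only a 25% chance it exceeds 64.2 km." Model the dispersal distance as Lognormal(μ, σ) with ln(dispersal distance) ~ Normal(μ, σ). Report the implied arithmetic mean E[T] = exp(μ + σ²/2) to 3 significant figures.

If T ~ Lognormal(μ,σ) then ln T ~ Normal(μ,σ), so the p-quantile of ln T is μ + z_p·σ.
ln(9.65) = 2.267 and ln(64.2) = 4.162; z_{0.05} = -1.645, z_{0.75} = 0.6745.
σ = (4.162 − 2.267)/(0.6745 − (-1.645)) = 0.817.
μ = 2.267 − (-1.645)·0.817 = 3.611.
E[T] = exp(μ + σ²/2) = exp(3.611 + 0.3338) = 51.7 km.

E[T] ≈ 51.7 km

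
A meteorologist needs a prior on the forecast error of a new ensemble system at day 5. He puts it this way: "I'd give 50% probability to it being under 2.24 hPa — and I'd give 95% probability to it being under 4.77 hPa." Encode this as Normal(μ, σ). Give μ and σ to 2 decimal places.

μ = 2.24, σ = 1.54

The p-quantile of Normal(μ,σ) is μ + z_p·σ, with z_{0.5} = 0 and z_{0.95} = 1.645.
Eliminate σ: μ = (z₂·x₁ − z₁·x₂)/(z₂ − z₁) = (1.645·2.24 − (0)·4.77)/1.645 = 2.24.
Then σ = (x₂ − x₁)/(z₂ − z₁) = (4.77 − 2.24)/1.645 = 1.54.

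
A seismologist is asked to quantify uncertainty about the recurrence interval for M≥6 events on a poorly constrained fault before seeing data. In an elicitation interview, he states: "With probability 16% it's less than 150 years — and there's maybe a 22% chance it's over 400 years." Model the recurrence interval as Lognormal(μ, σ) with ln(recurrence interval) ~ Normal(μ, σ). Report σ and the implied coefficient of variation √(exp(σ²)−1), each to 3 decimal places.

σ ≈ 0.555, CV ≈ 0.601

If T ~ Lognormal(μ,σ) then ln T ~ Normal(μ,σ), so the p-quantile of ln T is μ + z_p·σ.
ln(150) = 5.011 and ln(400) = 5.991; z_{0.16} = -0.9945, z_{0.78} = 0.7722.
σ = (5.991 − 5.011)/(0.7722 − (-0.9945)) = 0.555.
μ = 5.011 − (-0.9945)·0.555 = 5.563.
CV = √(exp(σ²)−1) = √(exp(0.3082)−1) = 0.601.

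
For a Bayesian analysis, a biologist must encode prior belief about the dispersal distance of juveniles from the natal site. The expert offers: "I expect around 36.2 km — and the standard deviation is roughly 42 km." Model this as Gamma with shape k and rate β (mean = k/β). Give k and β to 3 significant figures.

k ≈ 0.743, β ≈ 0.0205

For Gamma(k, rate β): mean = k/β, variance = k/β², so CV = 1/√k.
CV = SD/mean = 42/36.2 = 1.16, hence k = 1/CV² = 0.743.
Then β = k/mean = 0.743/36.2 = 0.0205.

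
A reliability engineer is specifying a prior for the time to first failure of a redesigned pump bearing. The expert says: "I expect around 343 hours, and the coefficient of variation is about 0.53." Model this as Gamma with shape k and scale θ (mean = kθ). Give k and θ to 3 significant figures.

For Gamma(k, scale θ): mean = kθ, variance = kθ², so CV = 1/√k.
CV = 0.53, hence k = 1/CV² = 3.56.
Then θ = mean/k = 343/3.56 = 96.3.

k ≈ 3.56, θ ≈ 96.3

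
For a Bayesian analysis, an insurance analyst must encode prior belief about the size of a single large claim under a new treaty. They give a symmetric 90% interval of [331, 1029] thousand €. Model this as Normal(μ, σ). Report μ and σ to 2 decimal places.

A symmetric 90% interval runs μ ± z·σ with z = 1.645.
Half-width = 349, so σ = 349/1.645 = 212.18.
μ is the interval midpoint, 680.00.

μ = 680.00, σ = 212.18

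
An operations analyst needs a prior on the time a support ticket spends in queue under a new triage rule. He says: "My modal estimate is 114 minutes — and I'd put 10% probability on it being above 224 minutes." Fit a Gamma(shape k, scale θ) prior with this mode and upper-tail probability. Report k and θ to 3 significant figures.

k ≈ 5.2, θ ≈ 27.1

Gamma(k,θ) with k>1 has mode (k−1)θ, so θ = 114/(k−1).
Need P(X < 224) = 0.9 with θ tied to k this way. Start at k = 2, θ = 114: P(X<224) ≈ 0.584.
Too low — raise k to concentrate. Iterating converges to k ≈ 5.2.
Then θ = 114/(5.2−1) ≈ 27.1.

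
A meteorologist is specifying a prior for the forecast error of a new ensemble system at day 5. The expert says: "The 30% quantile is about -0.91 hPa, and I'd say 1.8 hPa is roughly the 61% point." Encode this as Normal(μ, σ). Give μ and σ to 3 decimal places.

μ = 0.858, σ = 3.372

For Normal(μ,σ), the p-quantile is μ + z_p·σ. Here z_{0.3} = -0.5244, z_{0.61} = 0.2793.
So -0.91 = μ − 0.5244σ and 1.8 = μ + 0.2793σ.
Subtracting: σ = (1.8 − -0.91)/(0.2793 − (-0.5244)) = 3.372.
Then μ = -0.91 − (-0.5244)·3.372 = 0.858.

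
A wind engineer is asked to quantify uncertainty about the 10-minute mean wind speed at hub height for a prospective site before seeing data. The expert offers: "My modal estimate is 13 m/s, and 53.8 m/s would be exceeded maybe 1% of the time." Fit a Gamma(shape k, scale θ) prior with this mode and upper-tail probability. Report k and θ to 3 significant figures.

Gamma(k,θ) with k>1 has mode (k−1)θ, so θ = 13/(k−1).
Need P(X < 53.8) = 0.99 with θ tied to k this way. Start at k = 2, θ = 13: P(X<53.8) ≈ 0.918.
Too low — raise k to concentrate. Iterating converges to k ≈ 3.05.
Then θ = 13/(3.05−1) ≈ 6.33.

k ≈ 3.05, θ ≈ 6.33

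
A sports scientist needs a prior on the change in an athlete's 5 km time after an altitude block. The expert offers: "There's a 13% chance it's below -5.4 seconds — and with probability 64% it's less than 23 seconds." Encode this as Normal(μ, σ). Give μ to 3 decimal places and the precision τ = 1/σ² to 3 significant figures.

For Normal(μ,σ), the p-quantile is μ + z_p·σ. Here z_{0.13} = -1.126, z_{0.64} = 0.3585.
So -5.4 = μ − 1.126σ and 23 = μ + 0.3585σ.
Subtracting: σ = (23 − -5.4)/(0.3585 − (-1.126)) = 19.127.
Then μ = -5.4 − (-1.126)·19.127 = 16.144.
Precision τ = 1/σ² = 1/19.13² = 0.00273.

μ = 16.144, τ = 0.00273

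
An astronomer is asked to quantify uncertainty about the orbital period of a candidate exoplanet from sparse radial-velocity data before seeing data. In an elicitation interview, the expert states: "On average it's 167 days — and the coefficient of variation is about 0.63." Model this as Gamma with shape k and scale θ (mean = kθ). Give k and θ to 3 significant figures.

k ≈ 2.52, θ ≈ 66.3

For Gamma(k, scale θ): mean = kθ, variance = kθ², so CV = 1/√k.
CV = 0.63, hence k = 1/CV² = 2.52.
Then θ = mean/k = 167/2.52 = 66.3.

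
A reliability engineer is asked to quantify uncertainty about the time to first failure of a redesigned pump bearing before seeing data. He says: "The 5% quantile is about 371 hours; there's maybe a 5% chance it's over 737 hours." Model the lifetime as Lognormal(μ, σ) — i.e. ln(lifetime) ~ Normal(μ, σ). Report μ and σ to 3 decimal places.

μ ≈ 6.259, σ ≈ 0.209

If T ~ Lognormal(μ,σ) then ln T ~ Normal(μ,σ), so the p-quantile of ln T is μ + z_p·σ.
ln(371) = 5.916 and ln(737) = 6.603; z_{0.05} = -1.645, z_{0.95} = 1.645.
σ = (6.603 − 5.916)/(1.645 − (-1.645)) = 0.209.
μ = 5.916 − (-1.645)·0.209 = 6.259.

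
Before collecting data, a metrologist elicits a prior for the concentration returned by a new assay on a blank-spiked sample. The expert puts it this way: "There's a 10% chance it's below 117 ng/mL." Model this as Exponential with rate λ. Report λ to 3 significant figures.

P(T < 117.0) = 1 − e^(−λ·117.0) = 0.1, so λ = −ln(1−0.1)/117.0 = −ln(0.9)/117.0 = 0.000901.

λ ≈ 0.000901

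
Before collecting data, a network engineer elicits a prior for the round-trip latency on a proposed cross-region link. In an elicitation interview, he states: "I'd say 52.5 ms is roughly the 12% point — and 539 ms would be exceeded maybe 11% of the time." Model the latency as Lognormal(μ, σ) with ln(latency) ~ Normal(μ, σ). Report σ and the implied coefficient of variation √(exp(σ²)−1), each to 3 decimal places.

σ ≈ 0.970, CV ≈ 1.249

If T ~ Lognormal(μ,σ) then ln T ~ Normal(μ,σ), so the p-quantile of ln T is μ + z_p·σ.
ln(52.5) = 3.961 and ln(539) = 6.29; z_{0.12} = -1.175, z_{0.89} = 1.227.
σ = (6.29 − 3.961)/(1.227 − (-1.175)) = 0.970.
μ = 3.961 − (-1.175)·0.970 = 5.100.
CV = √(exp(σ²)−1) = √(exp(0.9404)−1) = 1.249.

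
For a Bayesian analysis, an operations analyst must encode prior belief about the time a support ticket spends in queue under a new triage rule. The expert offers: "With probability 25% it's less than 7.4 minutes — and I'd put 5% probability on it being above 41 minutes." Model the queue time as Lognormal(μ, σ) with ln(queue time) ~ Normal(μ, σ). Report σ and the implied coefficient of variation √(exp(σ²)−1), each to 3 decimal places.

If T ~ Lognormal(μ,σ) then ln T ~ Normal(μ,σ), so the p-quantile of ln T is μ + z_p·σ.
ln(7.4) = 2.001 and ln(41) = 3.714; z_{0.25} = -0.6745, z_{0.95} = 1.645.
σ = (3.714 − 2.001)/(1.645 − (-0.6745)) = 0.738.
μ = 2.001 − (-0.6745)·0.738 = 2.499.
CV = √(exp(σ²)−1) = √(exp(0.5449)−1) = 0.851.

σ ≈ 0.738, CV ≈ 0.851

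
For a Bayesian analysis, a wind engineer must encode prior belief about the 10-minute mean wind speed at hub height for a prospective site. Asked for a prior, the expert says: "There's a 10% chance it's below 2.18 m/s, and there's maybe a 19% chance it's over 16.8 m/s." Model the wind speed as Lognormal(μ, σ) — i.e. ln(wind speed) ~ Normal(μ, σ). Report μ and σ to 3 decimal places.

If T ~ Lognormal(μ,σ) then ln T ~ Normal(μ,σ), so the p-quantile of ln T is μ + z_p·σ.
ln(2.18) = 0.7793 and ln(16.8) = 2.821; z_{0.1} = -1.282, z_{0.81} = 0.8779.
σ = (2.821 − 0.7793)/(0.8779 − (-1.282)) = 0.946.
μ = 0.7793 − (-1.282)·0.946 = 1.991.

μ ≈ 1.991, σ ≈ 0.946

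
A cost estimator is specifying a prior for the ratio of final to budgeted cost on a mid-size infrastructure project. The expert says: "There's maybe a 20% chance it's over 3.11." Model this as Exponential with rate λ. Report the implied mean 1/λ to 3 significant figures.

mean ≈ 1.93

P(T > 3.11) = e^(−λ·3.11) = 0.2, so λ = −ln(0.2)/3.11 = 0.518.
Mean = 1/λ = 1.93.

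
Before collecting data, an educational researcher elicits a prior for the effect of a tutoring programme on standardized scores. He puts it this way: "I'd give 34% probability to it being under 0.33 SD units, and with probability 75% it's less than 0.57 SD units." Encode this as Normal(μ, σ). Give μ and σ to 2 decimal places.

For Normal(μ,σ), the p-quantile is μ + z_p·σ. Here z_{0.34} = -0.4125, z_{0.75} = 0.6745.
So 0.33 = μ − 0.4125σ and 0.57 = μ + 0.6745σ.
Subtracting: σ = (0.57 − 0.33)/(0.6745 − (-0.4125)) = 0.22.
Then μ = 0.33 − (-0.4125)·0.22 = 0.42.

μ = 0.42, σ = 0.22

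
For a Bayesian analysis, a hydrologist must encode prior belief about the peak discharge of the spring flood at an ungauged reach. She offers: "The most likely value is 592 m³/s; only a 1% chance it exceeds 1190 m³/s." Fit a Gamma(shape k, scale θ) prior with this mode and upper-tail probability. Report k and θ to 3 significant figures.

k ≈ 11.1, θ ≈ 58.8

Gamma(k,θ) with k>1 has mode (k−1)θ, so θ = 592/(k−1).
Need P(X < 1190) = 0.99 with θ tied to k this way. Start at k = 2, θ = 592: P(X<1190) ≈ 0.597.
Too low — raise k to concentrate. Iterating converges to k ≈ 11.1.
Then θ = 592/(11.1−1) ≈ 58.8.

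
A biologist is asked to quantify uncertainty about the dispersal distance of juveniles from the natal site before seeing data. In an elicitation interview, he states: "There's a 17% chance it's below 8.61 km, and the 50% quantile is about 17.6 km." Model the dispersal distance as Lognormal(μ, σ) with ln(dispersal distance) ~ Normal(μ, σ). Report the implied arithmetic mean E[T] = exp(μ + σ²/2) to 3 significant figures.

If T ~ Lognormal(μ,σ) then ln T ~ Normal(μ,σ), so the p-quantile of ln T is μ + z_p·σ.
ln(8.61) = 2.153 and ln(17.6) = 2.868; z_{0.17} = -0.9542, z_{0.5} = 0.
σ = (2.868 − 2.153)/(0 − (-0.9542)) = 0.749.
μ = 2.153 − (-0.9542)·0.749 = 2.868.
E[T] = exp(μ + σ²/2) = exp(2.868 + 0.2807) = 23.3 km.

E[T] ≈ 23.3 km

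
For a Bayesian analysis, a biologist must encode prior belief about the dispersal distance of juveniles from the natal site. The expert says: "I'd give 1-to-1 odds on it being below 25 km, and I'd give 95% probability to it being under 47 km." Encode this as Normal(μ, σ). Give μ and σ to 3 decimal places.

The p-quantile of Normal(μ,σ) is μ + z_p·σ, with z_{0.5} = 0 and z_{0.95} = 1.645.
Eliminate σ: μ = (z₂·x₁ − z₁·x₂)/(z₂ − z₁) = (1.645·25 − (0)·47)/1.645 = 25.000.
Then σ = (x₂ − x₁)/(z₂ − z₁) = (47 − 25)/1.645 = 13.375.

μ = 25.000, σ = 13.375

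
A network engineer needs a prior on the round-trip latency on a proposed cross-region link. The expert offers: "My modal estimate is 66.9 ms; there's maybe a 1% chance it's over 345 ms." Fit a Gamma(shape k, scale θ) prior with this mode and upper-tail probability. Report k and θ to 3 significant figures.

Gamma(k,θ) with k>1 has mode (k−1)θ, so θ = 66.9/(k−1).
Need P(X < 345) = 0.99 with θ tied to k this way. Start at k = 2, θ = 66.9: P(X<345) ≈ 0.965.
Too low — raise k to concentrate. Iterating converges to k ≈ 2.44.
Then θ = 66.9/(2.44−1) ≈ 46.4.

k ≈ 2.44, θ ≈ 46.4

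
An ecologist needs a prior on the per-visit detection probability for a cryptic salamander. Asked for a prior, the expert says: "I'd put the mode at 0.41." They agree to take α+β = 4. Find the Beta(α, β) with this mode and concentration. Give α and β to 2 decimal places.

α = 1.82, β = 2.18

For α,β > 1 the Beta mode is (α−1)/(α+β−2). With α+β = 4, the mode is (α−1)/2.
Set (α−1)/2 = 0.41 → α = 1 + 0.41·2 = 1.82.
β = 4 − α = 2.18.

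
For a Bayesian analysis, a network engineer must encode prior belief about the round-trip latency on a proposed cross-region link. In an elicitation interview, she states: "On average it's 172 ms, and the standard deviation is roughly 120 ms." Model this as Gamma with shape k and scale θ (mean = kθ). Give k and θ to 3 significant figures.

k ≈ 2.05, θ ≈ 83.7

For Gamma(k, scale θ): mean = kθ, variance = kθ², so CV = 1/√k.
CV = SD/mean = 120/172 = 0.6977, hence k = 1/CV² = 2.05.
Then θ = mean/k = 172/2.05 = 83.7.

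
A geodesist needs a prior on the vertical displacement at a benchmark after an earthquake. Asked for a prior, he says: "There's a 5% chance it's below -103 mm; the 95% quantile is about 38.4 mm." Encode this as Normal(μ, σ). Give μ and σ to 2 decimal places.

For Normal(μ,σ), the p-quantile is μ + z_p·σ. Here z_{0.05} = -1.645, z_{0.95} = 1.645.
So -103 = μ − 1.645σ and 38.4 = μ + 1.645σ.
Subtracting: σ = (38.4 − -103)/(1.645 − (-1.645)) = 42.98.
Then μ = -103 − (-1.645)·42.98 = -32.30.

μ = -32.30, σ = 42.98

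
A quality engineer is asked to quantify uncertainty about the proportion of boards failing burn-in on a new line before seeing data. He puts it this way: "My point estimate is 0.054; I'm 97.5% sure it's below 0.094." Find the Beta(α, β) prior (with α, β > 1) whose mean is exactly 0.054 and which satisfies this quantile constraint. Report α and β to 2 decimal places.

α ≈ 8.57, β ≈ 150.14

With mean 0.054 fixed, write α = 0.054s, β = 0.946s where s = α+β.
Need P(θ < 0.094) = 0.975 under Beta(0.054s, 0.946s). Normal approximation: (q−m)/√(m(1−m)/s) ≈ z_{0.975} = 1.96, so s ≈ 0.054·0.946·(1.96)²/(0.094−0.054)² = 122.6.
At s = 122.6: P(θ<0.094) ≈ 0.960. Adjusting to match 0.975 gives s ≈ 158.71.
So α = 0.054·158.71 ≈ 8.57, β = 0.946·158.71 ≈ 150.14.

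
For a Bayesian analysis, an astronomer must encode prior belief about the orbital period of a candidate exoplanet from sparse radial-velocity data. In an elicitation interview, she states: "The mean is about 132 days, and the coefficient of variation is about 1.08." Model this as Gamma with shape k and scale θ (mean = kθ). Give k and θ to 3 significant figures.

For Gamma(k, scale θ): mean = kθ, variance = kθ², so CV = 1/√k.
CV = 1.08, hence k = 1/CV² = 0.857.
Then θ = mean/k = 132/0.857 = 154.

k ≈ 0.857, θ ≈ 154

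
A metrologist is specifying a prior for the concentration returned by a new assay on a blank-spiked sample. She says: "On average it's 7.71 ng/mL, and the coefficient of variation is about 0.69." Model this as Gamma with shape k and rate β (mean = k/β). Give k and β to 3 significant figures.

k ≈ 2.1, β ≈ 0.272

For Gamma(k, rate β): mean = k/β, variance = k/β², so CV = 1/√k.
CV = 0.69, hence k = 1/CV² = 2.1.
Then β = k/mean = 2.1/7.71 = 0.272.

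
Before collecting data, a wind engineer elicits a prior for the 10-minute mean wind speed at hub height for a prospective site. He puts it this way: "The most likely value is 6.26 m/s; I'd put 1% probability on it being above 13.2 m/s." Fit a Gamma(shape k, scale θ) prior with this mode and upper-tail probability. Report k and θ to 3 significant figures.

Gamma(k,θ) with k>1 has mode (k−1)θ, so θ = 6.26/(k−1).
Need P(X < 13.2) = 0.99 with θ tied to k this way. Start at k = 2, θ = 6.26: P(X<13.2) ≈ 0.623.
Too low — raise k to concentrate. Iterating converges to k ≈ 9.74.
Then θ = 6.26/(9.74−1) ≈ 0.717.

k ≈ 9.74, θ ≈ 0.717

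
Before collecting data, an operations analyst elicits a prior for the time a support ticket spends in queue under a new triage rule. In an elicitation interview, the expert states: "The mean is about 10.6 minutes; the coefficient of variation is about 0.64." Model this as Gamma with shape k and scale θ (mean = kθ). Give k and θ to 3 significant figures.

For Gamma(k, scale θ): mean = kθ, variance = kθ², so CV = 1/√k.
CV = 0.64, hence k = 1/CV² = 2.44.
Then θ = mean/k = 10.6/2.44 = 4.34.

k ≈ 2.44, θ ≈ 4.34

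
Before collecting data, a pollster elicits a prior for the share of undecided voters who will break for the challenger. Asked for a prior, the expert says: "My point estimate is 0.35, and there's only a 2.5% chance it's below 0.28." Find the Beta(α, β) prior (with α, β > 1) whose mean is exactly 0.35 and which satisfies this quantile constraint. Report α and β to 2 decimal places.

With mean 0.35 fixed, write α = 0.35s, β = 0.65s where s = α+β.
Need P(θ < 0.28) = 0.025 under Beta(0.35s, 0.65s). Normal approximation: (q−m)/√(m(1−m)/s) ≈ z_{0.025} = -1.96, so s ≈ 0.35·0.65·(-1.96)²/(0.28−0.35)² = 178.4.
At s = 178.4: P(θ<0.28) ≈ 0.022. Adjusting to match 0.025 gives s ≈ 168.56.
So α = 0.35·168.56 ≈ 59.00, β = 0.65·168.56 ≈ 109.57.

α ≈ 59.00, β ≈ 109.57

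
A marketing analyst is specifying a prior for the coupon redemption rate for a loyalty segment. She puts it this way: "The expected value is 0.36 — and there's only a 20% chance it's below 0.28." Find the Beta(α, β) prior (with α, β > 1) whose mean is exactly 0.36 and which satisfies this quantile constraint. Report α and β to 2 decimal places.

α ≈ 9.42, β ≈ 16.74

With mean 0.36 fixed, write α = 0.36s, β = 0.64s where s = α+β.
Need P(θ < 0.28) = 0.2 under Beta(0.36s, 0.64s). Normal approximation: (q−m)/√(m(1−m)/s) ≈ z_{0.2} = -0.842, so s ≈ 0.36·0.64·(-0.842)²/(0.28−0.36)² = 25.5.
At s = 25.5: P(θ<0.28) ≈ 0.203. Adjusting to match 0.2 gives s ≈ 26.16.
So α = 0.36·26.16 ≈ 9.42, β = 0.64·26.16 ≈ 16.74.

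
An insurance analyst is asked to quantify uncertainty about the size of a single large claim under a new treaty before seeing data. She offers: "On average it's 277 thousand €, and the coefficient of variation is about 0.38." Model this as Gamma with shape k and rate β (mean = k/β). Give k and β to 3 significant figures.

k ≈ 6.93, β ≈ 0.025

For Gamma(k, rate β): mean = k/β, variance = k/β², so CV = 1/√k.
CV = 0.38, hence k = 1/CV² = 6.93.
Then β = k/mean = 6.93/277 = 0.025.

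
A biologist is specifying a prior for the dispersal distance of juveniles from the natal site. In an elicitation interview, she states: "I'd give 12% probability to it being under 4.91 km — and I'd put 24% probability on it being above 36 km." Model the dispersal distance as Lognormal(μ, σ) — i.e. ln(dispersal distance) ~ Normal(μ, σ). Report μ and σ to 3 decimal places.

If T ~ Lognormal(μ,σ) then ln T ~ Normal(μ,σ), so the p-quantile of ln T is μ + z_p·σ.
ln(4.91) = 1.591 and ln(36) = 3.584; z_{0.12} = -1.175, z_{0.76} = 0.7063.
σ = (3.584 − 1.591)/(0.7063 − (-1.175)) = 1.059.
μ = 1.591 − (-1.175)·1.059 = 2.836.

μ ≈ 2.836, σ ≈ 1.059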